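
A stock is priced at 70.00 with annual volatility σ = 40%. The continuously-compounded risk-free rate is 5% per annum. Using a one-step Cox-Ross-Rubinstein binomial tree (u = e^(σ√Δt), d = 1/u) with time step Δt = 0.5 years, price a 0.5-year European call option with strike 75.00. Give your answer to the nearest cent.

8.27

CRR parameters: u = e^(σ√Δt) = e^(0.4·√0.5) = 1.3269, d = 1/u = 0.7536
Per-period rate: rΔt = 0.05·0.5 = 0.025, so R = e^0.025 = 1.0253
Risk-neutral probability p = (e^0.025 − 0.7536)/(1.3269 − 0.7536) = 0.2717/0.5733 = 0.4739
Terminal stock prices: S_u = 92.88, S_d = 52.75
Terminal payoffs (S − K): max(17.88, 0) = 17.88, max(-22.25, 0) = 0
Node 0 (S = 70): V_0 = e^(−0.025)·[0.4739·17.8828 + 0.5261·0.0000] = 8.2657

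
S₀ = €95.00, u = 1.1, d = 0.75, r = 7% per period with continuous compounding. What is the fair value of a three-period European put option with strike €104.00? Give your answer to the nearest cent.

Risk-neutral probability p = (e^0.07 − 0.75)/(1.1 − 0.75) = 0.3225/0.3500 = 0.9215
Terminal stock prices: S_uuu = 126.4, S_uud = 86.21, S_udd = 58.78, S_ddd = 40.08
Terminal payoffs (K − S): max(-22.45, 0) = 0, max(17.79, 0) = 17.79, max(45.22, 0) = 45.22, max(63.92, 0) = 63.92
Node uu (S = 115): V_uu = e^(−0.07)·[0.9215·0.0000 + 0.0785·17.7875] = 1.3027
Node ud (S = 78.38): V_ud = e^(−0.07)·[0.9215·17.7875 + 0.0785·45.2187] = 18.5940
Node dd (S = 53.44): V_dd = e^(−0.07)·[0.9215·45.2187 + 0.0785·63.9219] = 43.5315
Node u (S = 104.5): V_u = e^(−0.07)·[0.9215·1.3027 + 0.0785·18.5940] = 2.4810
Node d (S = 71.25): V_d = e^(−0.07)·[0.9215·18.5940 + 0.0785·43.5315] = 19.1633
Node 0 (S = 95): V_0 = e^(−0.07)·[0.9215·2.4810 + 0.0785·19.1633] = 3.5351

€3.54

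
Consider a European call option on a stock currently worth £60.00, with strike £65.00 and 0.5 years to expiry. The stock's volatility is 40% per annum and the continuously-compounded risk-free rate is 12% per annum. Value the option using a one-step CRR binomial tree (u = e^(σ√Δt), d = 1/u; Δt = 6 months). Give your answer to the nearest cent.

£7.40

CRR parameters: u = e^(σ√Δt) = e^(0.4·√0.5) = 1.3269, d = 1/u = 0.7536
Per-period rate: rΔt = 0.12·0.5 = 0.06, so R = e^0.06 = 1.0618
Risk-neutral probability p = (e^0.06 − 0.7536)/(1.3269 − 0.7536) = 0.3082/0.5733 = 0.5376
Terminal stock prices: S_u = 79.61, S_d = 45.22
Terminal payoffs (S − K): max(14.61, 0) = 14.61, max(-19.78, 0) = 0
Node 0 (S = 60): V_0 = e^(−0.06)·[0.5376·14.6138 + 0.4624·0.0000] = 7.3992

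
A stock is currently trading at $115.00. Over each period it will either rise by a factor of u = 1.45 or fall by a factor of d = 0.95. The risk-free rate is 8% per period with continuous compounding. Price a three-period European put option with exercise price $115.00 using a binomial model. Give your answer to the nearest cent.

Risk-neutral probability p = (e^0.08 − 0.95)/(1.45 − 0.95) = 0.1333/0.5000 = 0.2666
Terminal stock prices: S_uuu = 350.6, S_uud = 229.7, S_udd = 150.5, S_ddd = 98.6
Terminal payoffs (K − S): max(-235.6, 0) = 0, max(-114.7, 0) = 0, max(-35.49, 0) = 0, max(16.4, 0) = 16.4
Node uu (S = 241.8): V_uu = e^(−0.08)·[0.2666·0.0000 + 0.7334·0.0000] = 0.0000
Node ud (S = 158.4): V_ud = e^(−0.08)·[0.2666·0.0000 + 0.7334·0.0000] = 0.0000
Node dd (S = 103.8): V_dd = e^(−0.08)·[0.2666·0.0000 + 0.7334·16.4019] = 11.1047
Node u (S = 166.8): V_u = e^(−0.08)·[0.2666·0.0000 + 0.7334·0.0000] = 0.0000
Node d (S = 109.2): V_d = e^(−0.08)·[0.2666·0.0000 + 0.7334·11.1047] = 7.5183
Node 0 (S = 115): V_0 = e^(−0.08)·[0.2666·0.0000 + 0.7334·7.5183] = 5.0902

$5.09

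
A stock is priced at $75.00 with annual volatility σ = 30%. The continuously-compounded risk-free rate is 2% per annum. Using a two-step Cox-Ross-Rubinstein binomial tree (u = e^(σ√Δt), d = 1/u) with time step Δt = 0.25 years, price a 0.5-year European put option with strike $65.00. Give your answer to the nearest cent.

$2.53

CRR parameters: u = e^(σ√Δt) = e^(0.3·√0.25) = 1.1618, d = 1/u = 0.8607
Per-period rate: rΔt = 0.02·0.25 = 0.005, so R = e^0.005 = 1.0050
Risk-neutral probability p = (e^0.005 − 0.8607)/(1.1618 − 0.8607) = 0.1443/0.3011 = 0.4792
Terminal stock prices: S_uu = 101.2, S_ud = 75, S_dd = 55.56
Terminal payoffs (K − S): max(-36.24, 0) = 0, max(-10, 0) = 0, max(9.439, 0) = 9.439
Node u (S = 87.14): V_u = e^(−0.005)·[0.4792·0.0000 + 0.5208·0.0000] = 0.0000
Node d (S = 64.55): V_d = e^(−0.005)·[0.4792·0.0000 + 0.5208·9.4386] = 4.8910
Node 0 (S = 75): V_0 = e^(−0.005)·[0.4792·0.0000 + 0.5208·4.8910] = 2.5344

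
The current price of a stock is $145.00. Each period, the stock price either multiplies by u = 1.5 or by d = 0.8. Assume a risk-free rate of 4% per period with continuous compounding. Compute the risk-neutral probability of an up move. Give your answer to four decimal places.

Risk-neutral probability p = (e^0.04 − 0.8)/(1.5 − 0.8) = 0.2408/0.7000 = 0.3440

p = 0.3440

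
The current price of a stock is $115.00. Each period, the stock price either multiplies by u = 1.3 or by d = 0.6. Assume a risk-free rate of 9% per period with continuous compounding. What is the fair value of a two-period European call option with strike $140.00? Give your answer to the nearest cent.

Risk-neutral probability p = (e^0.09 − 0.6)/(1.3 − 0.6) = 0.4942/0.7000 = 0.7060
Terminal stock prices: S_uu = 194.4, S_ud = 89.7, S_dd = 41.4
Terminal payoffs (S − K): max(54.35, 0) = 54.35, max(-50.3, 0) = 0, max(-98.6, 0) = 0
Node u (S = 149.5): V_u = e^(−0.09)·[0.7060·54.3500 + 0.2940·0.0000] = 35.0667
Node d (S = 69): V_d = e^(−0.09)·[0.7060·0.0000 + 0.2940·0.0000] = 0.0000
Node 0 (S = 115): V_0 = e^(−0.09)·[0.7060·35.0667 + 0.2940·0.0000] = 22.6251

$22.63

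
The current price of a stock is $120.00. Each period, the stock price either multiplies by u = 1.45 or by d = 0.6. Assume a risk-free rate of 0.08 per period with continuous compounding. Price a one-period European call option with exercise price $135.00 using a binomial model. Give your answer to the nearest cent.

Risk-neutral probability p = (e^0.08 − 0.6)/(1.45 − 0.6) = 0.4833/0.8500 = 0.5686
Terminal stock prices: S_u = 174, S_d = 72
Terminal payoffs (S − K): max(39, 0) = 39, max(-63, 0) = 0
Node 0 (S = 120): V_0 = e^(−0.08)·[0.5686·39.0000 + 0.4314·0.0000] = 20.4695

$20.47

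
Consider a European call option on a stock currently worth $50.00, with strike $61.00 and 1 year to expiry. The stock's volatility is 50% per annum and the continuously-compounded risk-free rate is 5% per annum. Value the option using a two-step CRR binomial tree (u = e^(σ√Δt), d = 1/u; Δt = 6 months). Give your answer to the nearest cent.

CRR parameters: u = e^(σ√Δt) = e^(0.5·√0.5) = 1.4241, d = 1/u = 0.7022
Per-period rate: rΔt = 0.05·0.5 = 0.025, so R = e^0.025 = 1.0253
Risk-neutral probability p = (e^0.025 − 0.7022)/(1.4241 − 0.7022) = 0.3231/0.7219 = 0.4476
Terminal stock prices: S_uu = 101.4, S_ud = 50, S_dd = 24.65
Terminal payoffs (S − K): max(40.41, 0) = 40.41, max(-11, 0) = 0, max(-36.35, 0) = 0
Node u (S = 71.21): V_u = e^(−0.025)·[0.4476·40.4057 + 0.5524·0.0000] = 17.6386
Node d (S = 35.11): V_d = e^(−0.025)·[0.4476·0.0000 + 0.5524·0.0000] = 0.0000
Node 0 (S = 50): V_0 = e^(−0.025)·[0.4476·17.6386 + 0.5524·0.0000] = 7.6999

$7.70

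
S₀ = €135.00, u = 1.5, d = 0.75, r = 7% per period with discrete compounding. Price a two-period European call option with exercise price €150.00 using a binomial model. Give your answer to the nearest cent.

€25.25

Risk-neutral probability p = (1 + 0.07 − 0.75)/(1.5 − 0.75) = 0.3200/0.7500 = 0.4267
Terminal stock prices: S_uu = 303.8, S_ud = 151.9, S_dd = 75.94
Terminal payoffs (S − K): max(153.8, 0) = 153.8, max(1.875, 0) = 1.875, max(-74.06, 0) = 0
Node u (S = 202.5): V_u = 1/1.07·[0.4267·153.7500 + 0.5733·1.8750] = 62.3131
Node d (S = 101.2): V_d = 1/1.07·[0.4267·1.8750 + 0.5733·0.0000] = 0.7477
Node 0 (S = 135): V_0 = 1/1.07·[0.4267·62.3131 + 0.5733·0.7477] = 25.2482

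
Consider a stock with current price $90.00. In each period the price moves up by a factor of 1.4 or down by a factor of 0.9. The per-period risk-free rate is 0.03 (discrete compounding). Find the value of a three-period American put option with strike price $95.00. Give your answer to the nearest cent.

$11.41

Risk-neutral probability p = (1 + 0.03 − 0.9)/(1.4 − 0.9) = 0.1300/0.5000 = 0.2600
Terminal stock prices: S_uuu = 247, S_uud = 158.8, S_udd = 102.1, S_ddd = 65.61
Terminal payoffs (K − S): max(-152, 0) = 0, max(-63.76, 0) = 0, max(-7.06, 0) = 0, max(29.39, 0) = 29.39
Node uu (S = 176.4): continuation = 1/1.03·[0.2600·0.0000 + 0.7400·0.0000] = 0.0000; exercise value = 0.0000 ≤ continuation, so V_uu = 0.0000
Node ud (S = 113.4): continuation = 1/1.03·[0.2600·0.0000 + 0.7400·0.0000] = 0.0000; exercise value = 0.0000 ≤ continuation, so V_ud = 0.0000
Node dd (S = 72.9): continuation = 1/1.03·[0.2600·0.0000 + 0.7400·29.3900] = 21.1151; exercise value = 22.1000 > continuation, so V_dd = 22.1000 (exercise)
Node u (S = 126): continuation = 1/1.03·[0.2600·0.0000 + 0.7400·0.0000] = 0.0000; exercise value = 0.0000 ≤ continuation, so V_u = 0.0000
Node d (S = 81): continuation = 1/1.03·[0.2600·0.0000 + 0.7400·22.1000] = 15.8777; exercise value = 14.0000 ≤ continuation, so V_d = 15.8777
Node 0 (S = 90): continuation = 1/1.03·[0.2600·0.0000 + 0.7400·15.8777] = 11.4073; exercise value = 5.0000 ≤ continuation, so V_0 = 11.4073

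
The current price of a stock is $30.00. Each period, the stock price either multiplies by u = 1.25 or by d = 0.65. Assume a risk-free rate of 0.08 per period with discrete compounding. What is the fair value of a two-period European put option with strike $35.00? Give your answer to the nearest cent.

Risk-neutral probability p = (1 + 0.08 − 0.65)/(1.25 − 0.65) = 0.4300/0.6000 = 0.7167
Terminal stock prices: S_uu = 46.88, S_ud = 24.38, S_dd = 12.68
Terminal payoffs (K − S): max(-11.88, 0) = 0, max(10.62, 0) = 10.62, max(22.32, 0) = 22.32
Node u (S = 37.5): V_u = 1/1.08·[0.7167·0.0000 + 0.2833·10.6250] = 2.7874
Node d (S = 19.5): V_d = 1/1.08·[0.7167·10.6250 + 0.2833·22.3250] = 12.9074
Node 0 (S = 30): V_0 = 1/1.08·[0.7167·2.7874 + 0.2833·12.9074] = 5.2359

$5.24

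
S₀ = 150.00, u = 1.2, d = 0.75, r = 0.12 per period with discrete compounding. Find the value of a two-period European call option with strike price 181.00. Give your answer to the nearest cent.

Risk-neutral probability p = (1 + 0.12 − 0.75)/(1.2 − 0.75) = 0.3700/0.4500 = 0.8222
Terminal stock prices: S_uu = 216, S_ud = 135, S_dd = 84.38
Terminal payoffs (S − K): max(35, 0) = 35, max(-46, 0) = 0, max(-96.62, 0) = 0
Node u (S = 180): V_u = 1/1.12·[0.8222·35.0000 + 0.1778·0.0000] = 25.6944
Node d (S = 112.5): V_d = 1/1.12·[0.8222·0.0000 + 0.1778·0.0000] = 0.0000
Node 0 (S = 150): V_0 = 1/1.12·[0.8222·25.6944 + 0.1778·0.0000] = 18.8630

18.86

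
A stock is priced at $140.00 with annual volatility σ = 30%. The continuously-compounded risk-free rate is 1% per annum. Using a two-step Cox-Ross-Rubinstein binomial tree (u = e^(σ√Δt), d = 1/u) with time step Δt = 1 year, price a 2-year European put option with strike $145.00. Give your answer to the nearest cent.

CRR parameters: u = e^(σ√Δt) = e^(0.3·√1) = 1.3499, d = 1/u = 0.7408
Per-period rate: rΔt = 0.01·1 = 0.01, so R = e^0.01 = 1.0101
Risk-neutral probability p = (e^0.01 − 0.7408)/(1.3499 − 0.7408) = 0.2692/0.6090 = 0.4421
Terminal stock prices: S_uu = 255.1, S_ud = 140, S_dd = 76.83
Terminal payoffs (K − S): max(-110.1, 0) = 0, max(5, 0) = 5, max(68.17, 0) = 68.17
Node u (S = 189): V_u = e^(−0.01)·[0.4421·0.0000 + 0.5579·5.0000] = 2.7619
Node d (S = 103.7): V_d = e^(−0.01)·[0.4421·5.0000 + 0.5579·68.1664] = 39.8427
Node 0 (S = 140): V_0 = e^(−0.01)·[0.4421·2.7619 + 0.5579·39.8427] = 23.2175

$23.22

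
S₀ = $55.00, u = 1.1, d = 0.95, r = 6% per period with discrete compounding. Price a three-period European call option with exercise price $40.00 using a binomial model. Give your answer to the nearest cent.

Risk-neutral probability p = (1 + 0.06 − 0.95)/(1.1 − 0.95) = 0.1100/0.1500 = 0.7333
Terminal stock prices: S_uuu = 73.21, S_uud = 63.22, S_udd = 54.6, S_ddd = 47.16
Terminal payoffs (S − K): max(33.21, 0) = 33.21, max(23.22, 0) = 23.22, max(14.6, 0) = 14.6, max(7.156, 0) = 7.156
Node uu (S = 66.55): V_uu = 1/1.06·[0.7333·33.2050 + 0.2667·23.2225] = 28.8142
Node ud (S = 57.48): V_ud = 1/1.06·[0.7333·23.2225 + 0.2667·14.6013] = 19.7392
Node dd (S = 49.64): V_dd = 1/1.06·[0.7333·14.6013 + 0.2667·7.1556] = 11.9017
Node u (S = 60.5): V_u = 1/1.06·[0.7333·28.8142 + 0.2667·19.7392] = 24.9001
Node d (S = 52.25): V_d = 1/1.06·[0.7333·19.7392 + 0.2667·11.9017] = 16.6501
Node 0 (S = 55): V_0 = 1/1.06·[0.7333·24.9001 + 0.2667·16.6501] = 21.4152

$21.42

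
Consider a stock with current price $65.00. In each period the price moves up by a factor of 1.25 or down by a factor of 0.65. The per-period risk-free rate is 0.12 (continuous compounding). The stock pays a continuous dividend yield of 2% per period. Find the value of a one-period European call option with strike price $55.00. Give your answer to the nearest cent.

$17.66

Per-period risk-free factor R = e^0.12 = 1.1275; dividend-adjusted growth = e^(0.12−0.02) = 1.1052.
Risk-neutral probability p = (1.1052 − 0.65)/(1.25 − 0.65) = 0.4552/0.6000 = 0.7586
Terminal stock prices: S_u = 81.25, S_d = 42.25
Terminal payoffs (S − K): max(26.25, 0) = 26.25, max(-12.75, 0) = 0
Node 0 (S = 65): V_0 = e^(−0.12)·[0.7586·26.2500 + 0.2414·0.0000] = 17.6619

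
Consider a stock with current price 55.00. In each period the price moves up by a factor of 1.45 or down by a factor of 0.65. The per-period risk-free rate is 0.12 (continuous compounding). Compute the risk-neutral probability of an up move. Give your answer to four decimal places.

Risk-neutral probability p = (e^0.12 − 0.65)/(1.45 − 0.65) = 0.4775/0.8000 = 0.5969

p = 0.5969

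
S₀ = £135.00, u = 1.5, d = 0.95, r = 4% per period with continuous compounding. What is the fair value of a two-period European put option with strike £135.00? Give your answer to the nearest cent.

£8.47

Risk-neutral probability p = (e^0.04 − 0.95)/(1.5 − 0.95) = 0.0908/0.5500 = 0.1651
Terminal stock prices: S_uu = 303.8, S_ud = 192.4, S_dd = 121.8
Terminal payoffs (K − S): max(-168.8, 0) = 0, max(-57.38, 0) = 0, max(13.16, 0) = 13.16
Node u (S = 202.5): V_u = e^(−0.04)·[0.1651·0.0000 + 0.8349·0.0000] = 0.0000
Node d (S = 128.2): V_d = e^(−0.04)·[0.1651·0.0000 + 0.8349·13.1625] = 10.5583
Node 0 (S = 135): V_0 = e^(−0.04)·[0.1651·0.0000 + 0.8349·10.5583] = 8.4694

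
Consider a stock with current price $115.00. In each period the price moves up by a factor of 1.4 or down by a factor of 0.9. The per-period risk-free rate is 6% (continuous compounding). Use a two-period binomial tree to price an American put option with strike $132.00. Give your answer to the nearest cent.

Risk-neutral probability p = (e^0.06 − 0.9)/(1.4 − 0.9) = 0.1618/0.5000 = 0.3237
Terminal stock prices: S_uu = 225.4, S_ud = 144.9, S_dd = 93.15
Terminal payoffs (K − S): max(-93.4, 0) = 0, max(-12.9, 0) = 0, max(38.85, 0) = 38.85
Node u (S = 161): continuation = e^(−0.06)·[0.3237·0.0000 + 0.6763·0.0000] = 0.0000; exercise value = 0.0000 ≤ continuation, so V_u = 0.0000
Node d (S = 103.5): continuation = e^(−0.06)·[0.3237·0.0000 + 0.6763·38.8500] = 24.7451; exercise value = 28.5000 > continuation, so V_d = 28.5000 (exercise)
Node 0 (S = 115): continuation = e^(−0.06)·[0.3237·0.0000 + 0.6763·28.5000] = 18.1528; exercise value = 17.0000 ≤ continuation, so V_0 = 18.1528

$18.15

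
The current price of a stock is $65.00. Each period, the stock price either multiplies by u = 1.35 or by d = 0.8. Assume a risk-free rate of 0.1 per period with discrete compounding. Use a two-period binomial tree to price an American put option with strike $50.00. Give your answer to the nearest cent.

Risk-neutral probability p = (1 + 0.1 − 0.8)/(1.35 − 0.8) = 0.3000/0.5500 = 0.5455
Terminal stock prices: S_uu = 118.5, S_ud = 70.2, S_dd = 41.6
Terminal payoffs (K − S): max(-68.46, 0) = 0, max(-20.2, 0) = 0, max(8.4, 0) = 8.4
Node u (S = 87.75): continuation = 1/1.1·[0.5455·0.0000 + 0.4545·0.0000] = 0.0000; exercise value = 0.0000 ≤ continuation, so V_u = 0.0000
Node d (S = 52): continuation = 1/1.1·[0.5455·0.0000 + 0.4545·8.4000] = 3.4711; exercise value = 0.0000 ≤ continuation, so V_d = 3.4711
Node 0 (S = 65): continuation = 1/1.1·[0.5455·0.0000 + 0.4545·3.4711] = 1.4343; exercise value = 0.0000 ≤ continuation, so V_0 = 1.4343

$1.43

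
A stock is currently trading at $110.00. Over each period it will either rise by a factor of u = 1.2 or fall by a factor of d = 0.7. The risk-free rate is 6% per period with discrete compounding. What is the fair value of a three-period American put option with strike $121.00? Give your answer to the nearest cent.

$17.99

Risk-neutral probability p = (1 + 0.06 − 0.7)/(1.2 − 0.7) = 0.3600/0.5000 = 0.7200
Terminal stock prices: S_uuu = 190.1, S_uud = 110.9, S_udd = 64.68, S_ddd = 37.73
Terminal payoffs (K − S): max(-69.08, 0) = 0, max(10.12, 0) = 10.12, max(56.32, 0) = 56.32, max(83.27, 0) = 83.27
Node uu (S = 158.4): continuation = 1/1.06·[0.7200·0.0000 + 0.2800·10.1200] = 2.6732; exercise value = 0.0000 ≤ continuation, so V_uu = 2.6732
Node ud (S = 92.4): continuation = 1/1.06·[0.7200·10.1200 + 0.2800·56.3200] = 21.7509; exercise value = 28.6000 > continuation, so V_ud = 28.6000 (exercise)
Node dd (S = 53.9): continuation = 1/1.06·[0.7200·56.3200 + 0.2800·83.2700] = 60.2509; exercise value = 67.1000 > continuation, so V_dd = 67.1000 (exercise)
Node u (S = 132): continuation = 1/1.06·[0.7200·2.6732 + 0.2800·28.6000] = 9.3705; exercise value = 0.0000 ≤ continuation, so V_u = 9.3705
Node d (S = 77): continuation = 1/1.06·[0.7200·28.6000 + 0.2800·67.1000] = 37.1509; exercise value = 44.0000 > continuation, so V_d = 44.0000 (exercise)
Node 0 (S = 110): continuation = 1/1.06·[0.7200·9.3705 + 0.2800·44.0000] = 17.9875; exercise value = 11.0000 ≤ continuation, so V_0 = 17.9875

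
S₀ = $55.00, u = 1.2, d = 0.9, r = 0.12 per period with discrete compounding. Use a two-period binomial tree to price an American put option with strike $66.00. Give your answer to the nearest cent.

Risk-neutral probability p = (1 + 0.12 − 0.9)/(1.2 − 0.9) = 0.2200/0.3000 = 0.7333
Terminal stock prices: S_uu = 79.2, S_ud = 59.4, S_dd = 44.55
Terminal payoffs (K − S): max(-13.2, 0) = 0, max(6.6, 0) = 6.6, max(21.45, 0) = 21.45
Node u (S = 66): continuation = 1/1.12·[0.7333·0.0000 + 0.2667·6.6000] = 1.5714; exercise value = 0.0000 ≤ continuation, so V_u = 1.5714
Node d (S = 49.5): continuation = 1/1.12·[0.7333·6.6000 + 0.2667·21.4500] = 9.4286; exercise value = 16.5000 > continuation, so V_d = 16.5000 (exercise)
Node 0 (S = 55): continuation = 1/1.12·[0.7333·1.5714 + 0.2667·16.5000] = 4.9575; exercise value = 11.0000 > continuation, so V_0 = 11.0000 (exercise)

$11.00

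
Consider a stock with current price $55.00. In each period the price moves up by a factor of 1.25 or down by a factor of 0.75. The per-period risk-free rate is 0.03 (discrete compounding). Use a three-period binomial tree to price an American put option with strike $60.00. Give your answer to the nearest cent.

Risk-neutral probability p = (1 + 0.03 − 0.75)/(1.25 − 0.75) = 0.2800/0.5000 = 0.5600
Terminal stock prices: S_uuu = 107.4, S_uud = 64.45, S_udd = 38.67, S_ddd = 23.2
Terminal payoffs (K − S): max(-47.42, 0) = 0, max(-4.453, 0) = 0, max(21.33, 0) = 21.33, max(36.8, 0) = 36.8
Node uu (S = 85.94): continuation = 1/1.03·[0.5600·0.0000 + 0.4400·0.0000] = 0.0000; exercise value = 0.0000 ≤ continuation, so V_uu = 0.0000
Node ud (S = 51.56): continuation = 1/1.03·[0.5600·0.0000 + 0.4400·21.3281] = 9.1110; exercise value = 8.4375 ≤ continuation, so V_ud = 9.1110
Node dd (S = 30.94): continuation = 1/1.03·[0.5600·21.3281 + 0.4400·36.7969] = 27.3149; exercise value = 29.0625 > continuation, so V_dd = 29.0625 (exercise)
Node u (S = 68.75): continuation = 1/1.03·[0.5600·0.0000 + 0.4400·9.1110] = 3.8921; exercise value = 0.0000 ≤ continuation, so V_u = 3.8921
Node d (S = 41.25): continuation = 1/1.03·[0.5600·9.1110 + 0.4400·29.0625] = 17.3686; exercise value = 18.7500 > continuation, so V_d = 18.7500 (exercise)
Node 0 (S = 55): continuation = 1/1.03·[0.5600·3.8921 + 0.4400·18.7500] = 10.1258; exercise value = 5.0000 ≤ continuation, so V_0 = 10.1258

$10.13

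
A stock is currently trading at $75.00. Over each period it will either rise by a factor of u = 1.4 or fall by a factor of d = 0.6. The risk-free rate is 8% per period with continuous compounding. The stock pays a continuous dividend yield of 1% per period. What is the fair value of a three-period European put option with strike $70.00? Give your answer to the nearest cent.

$10.42

Per-period risk-free factor R = e^0.08 = 1.0833; dividend-adjusted growth = e^(0.08−0.01) = 1.0725.
Risk-neutral probability p = (1.0725 − 0.6)/(1.4 − 0.6) = 0.4725/0.8000 = 0.5906
Terminal stock prices: S_uuu = 205.8, S_uud = 88.2, S_udd = 37.8, S_ddd = 16.2
Terminal payoffs (K − S): max(-135.8, 0) = 0, max(-18.2, 0) = 0, max(32.2, 0) = 32.2, max(53.8, 0) = 53.8
Node uu (S = 147): V_uu = e^(−0.08)·[0.5906·0.0000 + 0.4094·0.0000] = 0.0000
Node ud (S = 63): V_ud = e^(−0.08)·[0.5906·0.0000 + 0.4094·32.2000] = 12.1681
Node dd (S = 27): V_dd = e^(−0.08)·[0.5906·32.2000 + 0.4094·53.8000] = 37.8868
Node u (S = 105): V_u = e^(−0.08)·[0.5906·0.0000 + 0.4094·12.1681] = 4.5982
Node d (S = 45): V_d = e^(−0.08)·[0.5906·12.1681 + 0.4094·37.8868] = 20.9514
Node 0 (S = 75): V_0 = e^(−0.08)·[0.5906·4.5982 + 0.4094·20.9514] = 10.4244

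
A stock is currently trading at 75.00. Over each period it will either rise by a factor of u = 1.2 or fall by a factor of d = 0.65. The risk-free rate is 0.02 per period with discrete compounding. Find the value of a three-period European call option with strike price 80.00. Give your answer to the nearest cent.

Risk-neutral probability p = (1 + 0.02 − 0.65)/(1.2 − 0.65) = 0.3700/0.5500 = 0.6727
Terminal stock prices: S_uuu = 129.6, S_uud = 70.2, S_udd = 38.03, S_ddd = 20.6
Terminal payoffs (S − K): max(49.6, 0) = 49.6, max(-9.8, 0) = 0, max(-41.97, 0) = 0, max(-59.4, 0) = 0
Node uu (S = 108): V_uu = 1/1.02·[0.6727·49.6000 + 0.3273·0.0000] = 32.7130
Node ud (S = 58.5): V_ud = 1/1.02·[0.6727·0.0000 + 0.3273·0.0000] = 0.0000
Node dd (S = 31.69): V_dd = 1/1.02·[0.6727·0.0000 + 0.3273·0.0000] = 0.0000
Node u (S = 90): V_u = 1/1.02·[0.6727·32.7130 + 0.3273·0.0000] = 21.5754
Node d (S = 48.75): V_d = 1/1.02·[0.6727·0.0000 + 0.3273·0.0000] = 0.0000
Node 0 (S = 75): V_0 = 1/1.02·[0.6727·21.5754 + 0.3273·0.0000] = 14.2298

14.23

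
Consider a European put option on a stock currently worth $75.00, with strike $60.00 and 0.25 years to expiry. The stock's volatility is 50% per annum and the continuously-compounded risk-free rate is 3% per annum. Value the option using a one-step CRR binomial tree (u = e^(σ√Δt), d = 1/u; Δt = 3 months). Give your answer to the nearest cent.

$0.86

CRR parameters: u = e^(σ√Δt) = e^(0.5·√0.25) = 1.2840, d = 1/u = 0.7788
Per-period rate: rΔt = 0.03·0.25 = 0.0075, so R = e^0.0075 = 1.0075
Risk-neutral probability p = (e^0.0075 − 0.7788)/(1.2840 − 0.7788) = 0.2287/0.5052 = 0.4527
Terminal stock prices: S_u = 96.3, S_d = 58.41
Terminal payoffs (K − S): max(-36.3, 0) = 0, max(1.59, 0) = 1.59
Node 0 (S = 75): V_0 = e^(−0.0075)·[0.4527·0.0000 + 0.5473·1.5899] = 0.8636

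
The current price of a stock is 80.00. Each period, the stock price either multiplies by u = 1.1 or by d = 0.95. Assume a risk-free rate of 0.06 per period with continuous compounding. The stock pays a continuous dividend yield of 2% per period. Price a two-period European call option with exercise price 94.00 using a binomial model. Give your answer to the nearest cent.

Per-period risk-free factor R = e^0.06 = 1.0618; dividend-adjusted growth = e^(0.06−0.02) = 1.0408.
Risk-neutral probability p = (1.0408 − 0.95)/(1.1 − 0.95) = 0.0908/0.1500 = 0.6054
Terminal stock prices: S_uu = 96.8, S_ud = 83.6, S_dd = 72.2
Terminal payoffs (S − K): max(2.8, 0) = 2.8, max(-10.4, 0) = 0, max(-21.8, 0) = 0
Node u (S = 88): V_u = e^(−0.06)·[0.6054·2.8000 + 0.3946·0.0000] = 1.5964
Node d (S = 76): V_d = e^(−0.06)·[0.6054·0.0000 + 0.3946·0.0000] = 0.0000
Node 0 (S = 80): V_0 = e^(−0.06)·[0.6054·1.5964 + 0.3946·0.0000] = 0.9102

0.91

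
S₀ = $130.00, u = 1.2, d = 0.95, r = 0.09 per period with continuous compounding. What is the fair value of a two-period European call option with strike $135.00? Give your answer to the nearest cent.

Risk-neutral probability p = (e^0.09 − 0.95)/(1.2 − 0.95) = 0.1442/0.2500 = 0.5767
Terminal stock prices: S_uu = 187.2, S_ud = 148.2, S_dd = 117.3
Terminal payoffs (S − K): max(52.2, 0) = 52.2, max(13.2, 0) = 13.2, max(-17.67, 0) = 0
Node u (S = 156): V_u = e^(−0.09)·[0.5767·52.2000 + 0.4233·13.2000] = 32.6193
Node d (S = 123.5): V_d = e^(−0.09)·[0.5767·13.2000 + 0.4233·0.0000] = 6.9572
Node 0 (S = 130): V_0 = e^(−0.09)·[0.5767·32.6193 + 0.4233·6.9572] = 19.8839

$19.88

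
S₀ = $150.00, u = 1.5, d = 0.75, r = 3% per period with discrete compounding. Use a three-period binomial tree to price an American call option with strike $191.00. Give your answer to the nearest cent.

Risk-neutral probability p = (1 + 0.03 − 0.75)/(1.5 − 0.75) = 0.2800/0.7500 = 0.3733
Terminal stock prices: S_uuu = 506.2, S_uud = 253.1, S_udd = 126.6, S_ddd = 63.28
Terminal payoffs (S − K): max(315.2, 0) = 315.2, max(62.12, 0) = 62.12, max(-64.44, 0) = 0, max(-127.7, 0) = 0
Node uu (S = 337.5): continuation = 1/1.03·[0.3733·315.2500 + 0.6267·62.1250] = 152.0631; exercise value = 146.5000 ≤ continuation, so V_uu = 152.0631
Node ud (S = 168.8): continuation = 1/1.03·[0.3733·62.1250 + 0.6267·0.0000] = 22.5178; exercise value = 0.0000 ≤ continuation, so V_ud = 22.5178
Node dd (S = 84.38): continuation = 1/1.03·[0.3733·0.0000 + 0.6267·0.0000] = 0.0000; exercise value = 0.0000 ≤ continuation, so V_dd = 0.0000
Node u (S = 225): continuation = 1/1.03·[0.3733·152.0631 + 0.6267·22.5178] = 68.8169; exercise value = 34.0000 ≤ continuation, so V_u = 68.8169
Node d (S = 112.5): continuation = 1/1.03·[0.3733·22.5178 + 0.6267·0.0000] = 8.1618; exercise value = 0.0000 ≤ continuation, so V_d = 8.1618
Node 0 (S = 150): continuation = 1/1.03·[0.3733·68.8169 + 0.6267·8.1618] = 29.9091; exercise value = 0.0000 ≤ continuation, so V_0 = 29.9091

$29.91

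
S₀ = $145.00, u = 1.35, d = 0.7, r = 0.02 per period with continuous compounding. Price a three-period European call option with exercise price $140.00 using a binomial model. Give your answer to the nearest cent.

$40.05

Risk-neutral probability p = (e^0.02 − 0.7)/(1.35 − 0.7) = 0.3202/0.6500 = 0.4926
Terminal stock prices: S_uuu = 356.8, S_uud = 185, S_udd = 95.92, S_ddd = 49.73
Terminal payoffs (S − K): max(216.8, 0) = 216.8, max(44.98, 0) = 44.98, max(-44.08, 0) = 0, max(-90.27, 0) = 0
Node uu (S = 264.3): V_uu = e^(−0.02)·[0.4926·216.7544 + 0.5074·44.9838] = 127.0347
Node ud (S = 137): V_ud = e^(−0.02)·[0.4926·44.9838 + 0.5074·0.0000] = 21.7210
Node dd (S = 71.05): V_dd = e^(−0.02)·[0.4926·0.0000 + 0.5074·0.0000] = 0.0000
Node u (S = 195.8): V_u = e^(−0.02)·[0.4926·127.0347 + 0.5074·21.7210] = 72.1430
Node d (S = 101.5): V_d = e^(−0.02)·[0.4926·21.7210 + 0.5074·0.0000] = 10.4883
Node 0 (S = 145): V_0 = e^(−0.02)·[0.4926·72.1430 + 0.5074·10.4883] = 40.0514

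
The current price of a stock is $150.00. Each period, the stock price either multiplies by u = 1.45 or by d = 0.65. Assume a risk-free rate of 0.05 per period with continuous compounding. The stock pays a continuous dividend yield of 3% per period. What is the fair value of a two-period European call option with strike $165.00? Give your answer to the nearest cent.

Per-period risk-free factor R = e^0.05 = 1.0513; dividend-adjusted growth = e^(0.05−0.03) = 1.0202.
Risk-neutral probability p = (1.0202 − 0.65)/(1.45 − 0.65) = 0.3702/0.8000 = 0.4628
Terminal stock prices: S_uu = 315.4, S_ud = 141.4, S_dd = 63.38
Terminal payoffs (S − K): max(150.4, 0) = 150.4, max(-23.62, 0) = 0, max(-101.6, 0) = 0
Node u (S = 217.5): V_u = e^(−0.05)·[0.4628·150.3750 + 0.5372·0.0000] = 66.1925
Node d (S = 97.5): V_d = e^(−0.05)·[0.4628·0.0000 + 0.5372·0.0000] = 0.0000
Node 0 (S = 150): V_0 = e^(−0.05)·[0.4628·66.1925 + 0.5372·0.0000] = 29.1368

$29.14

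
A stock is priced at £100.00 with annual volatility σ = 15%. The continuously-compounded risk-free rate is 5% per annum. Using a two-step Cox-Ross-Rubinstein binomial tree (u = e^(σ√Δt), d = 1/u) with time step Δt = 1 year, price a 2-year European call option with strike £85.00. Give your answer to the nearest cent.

£24.42

CRR parameters: u = e^(σ√Δt) = e^(0.15·√1) = 1.1618, d = 1/u = 0.8607
Per-period rate: rΔt = 0.05·1 = 0.05, so R = e^0.05 = 1.0513
Risk-neutral probability p = (e^0.05 − 0.8607)/(1.1618 − 0.8607) = 0.1906/0.3011 = 0.6328
Terminal stock prices: S_uu = 135, S_ud = 100, S_dd = 74.08
Terminal payoffs (S − K): max(49.99, 0) = 49.99, max(15, 0) = 15, max(-10.92, 0) = 0
Node u (S = 116.2): V_u = e^(−0.05)·[0.6328·49.9859 + 0.3672·15.0000] = 35.3289
Node d (S = 86.07): V_d = e^(−0.05)·[0.6328·15.0000 + 0.3672·0.0000] = 9.0296
Node 0 (S = 100): V_0 = e^(−0.05)·[0.6328·35.3289 + 0.3672·9.0296] = 24.4206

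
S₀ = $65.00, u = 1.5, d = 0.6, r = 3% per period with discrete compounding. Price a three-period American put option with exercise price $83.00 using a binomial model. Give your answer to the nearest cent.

Risk-neutral probability p = (1 + 0.03 − 0.6)/(1.5 − 0.6) = 0.4300/0.9000 = 0.4778
Terminal stock prices: S_uuu = 219.4, S_uud = 87.75, S_udd = 35.1, S_ddd = 14.04
Terminal payoffs (K − S): max(-136.4, 0) = 0, max(-4.75, 0) = 0, max(47.9, 0) = 47.9, max(68.96, 0) = 68.96
Node uu (S = 146.2): continuation = 1/1.03·[0.4778·0.0000 + 0.5222·0.0000] = 0.0000; exercise value = 0.0000 ≤ continuation, so V_uu = 0.0000
Node ud (S = 58.5): continuation = 1/1.03·[0.4778·0.0000 + 0.5222·47.9000] = 24.2859; exercise value = 24.5000 > continuation, so V_ud = 24.5000 (exercise)
Node dd (S = 23.4): continuation = 1/1.03·[0.4778·47.9000 + 0.5222·68.9600] = 57.1825; exercise value = 59.6000 > continuation, so V_dd = 59.6000 (exercise)
Node u (S = 97.5): continuation = 1/1.03·[0.4778·0.0000 + 0.5222·24.5000] = 12.4218; exercise value = 0.0000 ≤ continuation, so V_u = 12.4218
Node d (S = 39): continuation = 1/1.03·[0.4778·24.5000 + 0.5222·59.6000] = 41.5825; exercise value = 44.0000 > continuation, so V_d = 44.0000 (exercise)
Node 0 (S = 65): continuation = 1/1.03·[0.4778·12.4218 + 0.5222·44.0000] = 28.0705; exercise value = 18.0000 ≤ continuation, so V_0 = 28.0705

$28.07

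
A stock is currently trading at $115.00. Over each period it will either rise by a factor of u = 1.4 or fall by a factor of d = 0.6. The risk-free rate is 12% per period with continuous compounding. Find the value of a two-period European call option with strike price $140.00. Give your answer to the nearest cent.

$29.21

Risk-neutral probability p = (e^0.12 − 0.6)/(1.4 − 0.6) = 0.5275/0.8000 = 0.6594
Terminal stock prices: S_uu = 225.4, S_ud = 96.6, S_dd = 41.4
Terminal payoffs (S − K): max(85.4, 0) = 85.4, max(-43.4, 0) = 0, max(-98.6, 0) = 0
Node u (S = 161): V_u = e^(−0.12)·[0.6594·85.4000 + 0.3406·0.0000] = 49.9427
Node d (S = 69): V_d = e^(−0.12)·[0.6594·0.0000 + 0.3406·0.0000] = 0.0000
Node 0 (S = 115): V_0 = e^(−0.12)·[0.6594·49.9427 + 0.3406·0.0000] = 29.2070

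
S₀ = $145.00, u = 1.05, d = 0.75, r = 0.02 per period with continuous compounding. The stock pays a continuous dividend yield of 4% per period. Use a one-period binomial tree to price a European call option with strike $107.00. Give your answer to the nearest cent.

Per-period risk-free factor R = e^0.02 = 1.0202; dividend-adjusted growth = e^(0.02−0.04) = 0.9802.
Risk-neutral probability p = (0.9802 − 0.75)/(1.05 − 0.75) = 0.2302/0.3000 = 0.7673
Terminal stock prices: S_u = 152.2, S_d = 108.8
Terminal payoffs (S − K): max(45.25, 0) = 45.25, max(1.75, 0) = 1.75
Node 0 (S = 145): V_0 = e^(−0.02)·[0.7673·45.2500 + 0.2327·1.7500] = 34.4332

$34.43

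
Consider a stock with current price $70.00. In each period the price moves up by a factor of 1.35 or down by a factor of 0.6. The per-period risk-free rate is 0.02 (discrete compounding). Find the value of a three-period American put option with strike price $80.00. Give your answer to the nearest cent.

Risk-neutral probability p = (1 + 0.02 − 0.6)/(1.35 − 0.6) = 0.4200/0.7500 = 0.5600
Terminal stock prices: S_uuu = 172.2, S_uud = 76.55, S_udd = 34.02, S_ddd = 15.12
Terminal payoffs (K − S): max(-92.23, 0) = 0, max(3.455, 0) = 3.455, max(45.98, 0) = 45.98, max(64.88, 0) = 64.88
Node uu (S = 127.6): continuation = 1/1.02·[0.5600·0.0000 + 0.4400·3.4550] = 1.4904; exercise value = 0.0000 ≤ continuation, so V_uu = 1.4904
Node ud (S = 56.7): continuation = 1/1.02·[0.5600·3.4550 + 0.4400·45.9800] = 21.7314; exercise value = 23.3000 > continuation, so V_ud = 23.3000 (exercise)
Node dd (S = 25.2): continuation = 1/1.02·[0.5600·45.9800 + 0.4400·64.8800] = 53.2314; exercise value = 54.8000 > continuation, so V_dd = 54.8000 (exercise)
Node u (S = 94.5): continuation = 1/1.02·[0.5600·1.4904 + 0.4400·23.3000] = 10.8692; exercise value = 0.0000 ≤ continuation, so V_u = 10.8692
Node d (S = 42): continuation = 1/1.02·[0.5600·23.3000 + 0.4400·54.8000] = 36.4314; exercise value = 38.0000 > continuation, so V_d = 38.0000 (exercise)
Node 0 (S = 70): continuation = 1/1.02·[0.5600·10.8692 + 0.4400·38.0000] = 22.3596; exercise value = 10.0000 ≤ continuation, so V_0 = 22.3596

$22.36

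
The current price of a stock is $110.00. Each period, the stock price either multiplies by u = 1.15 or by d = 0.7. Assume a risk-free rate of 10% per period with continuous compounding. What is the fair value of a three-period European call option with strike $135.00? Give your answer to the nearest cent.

$17.46

Risk-neutral probability p = (e^0.1 − 0.7)/(1.15 − 0.7) = 0.4052/0.4500 = 0.9004
Terminal stock prices: S_uuu = 167.3, S_uud = 101.8, S_udd = 61.98, S_ddd = 37.73
Terminal payoffs (S − K): max(32.3, 0) = 32.3, max(-33.17, 0) = 0, max(-73.02, 0) = 0, max(-97.27, 0) = 0
Node uu (S = 145.5): V_uu = e^(−0.1)·[0.9004·32.2962 + 0.0996·0.0000] = 26.3117
Node ud (S = 88.55): V_ud = e^(−0.1)·[0.9004·0.0000 + 0.0996·0.0000] = 0.0000
Node dd (S = 53.9): V_dd = e^(−0.1)·[0.9004·0.0000 + 0.0996·0.0000] = 0.0000
Node u (S = 126.5): V_u = e^(−0.1)·[0.9004·26.3117 + 0.0996·0.0000] = 21.4360
Node d (S = 77): V_d = e^(−0.1)·[0.9004·0.0000 + 0.0996·0.0000] = 0.0000
Node 0 (S = 110): V_0 = e^(−0.1)·[0.9004·21.4360 + 0.0996·0.0000] = 17.4639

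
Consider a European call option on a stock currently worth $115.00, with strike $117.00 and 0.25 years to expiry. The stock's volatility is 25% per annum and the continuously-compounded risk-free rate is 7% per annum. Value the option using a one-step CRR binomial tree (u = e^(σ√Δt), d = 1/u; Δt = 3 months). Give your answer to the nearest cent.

CRR parameters: u = e^(σ√Δt) = e^(0.25·√0.25) = 1.1331, d = 1/u = 0.8825
Per-period rate: rΔt = 0.07·0.25 = 0.0175, so R = e^0.0175 = 1.0177
Risk-neutral probability p = (e^0.0175 − 0.8825)/(1.1331 − 0.8825) = 0.1352/0.2507 = 0.5392
Terminal stock prices: S_u = 130.3, S_d = 101.5
Terminal payoffs (S − K): max(13.31, 0) = 13.31, max(-15.51, 0) = 0
Node 0 (S = 115): V_0 = e^(−0.0175)·[0.5392·13.3121 + 0.4608·0.0000] = 7.0537

$7.05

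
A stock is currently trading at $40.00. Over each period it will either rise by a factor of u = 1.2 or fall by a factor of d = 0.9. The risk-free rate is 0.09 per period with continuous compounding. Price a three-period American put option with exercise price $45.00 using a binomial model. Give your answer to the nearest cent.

Risk-neutral probability p = (e^0.09 − 0.9)/(1.2 − 0.9) = 0.1942/0.3000 = 0.6472
Terminal stock prices: S_uuu = 69.12, S_uud = 51.84, S_udd = 38.88, S_ddd = 29.16
Terminal payoffs (K − S): max(-24.12, 0) = 0, max(-6.84, 0) = 0, max(6.12, 0) = 6.12, max(15.84, 0) = 15.84
Node uu (S = 57.6): continuation = e^(−0.09)·[0.6472·0.0000 + 0.3528·0.0000] = 0.0000; exercise value = 0.0000 ≤ continuation, so V_uu = 0.0000
Node ud (S = 43.2): continuation = e^(−0.09)·[0.6472·0.0000 + 0.3528·6.1200] = 1.9730; exercise value = 1.8000 ≤ continuation, so V_ud = 1.9730
Node dd (S = 32.4): continuation = e^(−0.09)·[0.6472·6.1200 + 0.3528·15.8400] = 8.7269; exercise value = 12.6000 > continuation, so V_dd = 12.6000 (exercise)
Node u (S = 48): continuation = e^(−0.09)·[0.6472·0.0000 + 0.3528·1.9730] = 0.6361; exercise value = 0.0000 ≤ continuation, so V_u = 0.6361
Node d (S = 36): continuation = e^(−0.09)·[0.6472·1.9730 + 0.3528·12.6000] = 5.2293; exercise value = 9.0000 > continuation, so V_d = 9.0000 (exercise)
Node 0 (S = 40): continuation = e^(−0.09)·[0.6472·0.6361 + 0.3528·9.0000] = 3.2778; exercise value = 5.0000 > continuation, so V_0 = 5.0000 (exercise)

$5.00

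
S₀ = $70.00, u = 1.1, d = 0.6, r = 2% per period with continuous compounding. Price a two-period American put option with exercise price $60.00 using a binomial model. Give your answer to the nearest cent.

$4.59

Risk-neutral probability p = (e^0.02 − 0.6)/(1.1 − 0.6) = 0.4202/0.5000 = 0.8404
Terminal stock prices: S_uu = 84.7, S_ud = 46.2, S_dd = 25.2
Terminal payoffs (K − S): max(-24.7, 0) = 0, max(13.8, 0) = 13.8, max(34.8, 0) = 34.8
Node u (S = 77): continuation = e^(−0.02)·[0.8404·0.0000 + 0.1596·13.8000] = 2.1588; exercise value = 0.0000 ≤ continuation, so V_u = 2.1588
Node d (S = 42): continuation = e^(−0.02)·[0.8404·13.8000 + 0.1596·34.8000] = 16.8119; exercise value = 18.0000 > continuation, so V_d = 18.0000 (exercise)
Node 0 (S = 70): continuation = e^(−0.02)·[0.8404·2.1588 + 0.1596·18.0000] = 4.5942; exercise value = 0.0000 ≤ continuation, so V_0 = 4.5942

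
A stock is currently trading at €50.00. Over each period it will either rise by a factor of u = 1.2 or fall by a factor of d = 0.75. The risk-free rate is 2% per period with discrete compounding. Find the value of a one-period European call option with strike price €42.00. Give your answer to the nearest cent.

Risk-neutral probability p = (1 + 0.02 − 0.75)/(1.2 − 0.75) = 0.2700/0.4500 = 0.6000
Terminal stock prices: S_u = 60, S_d = 37.5
Terminal payoffs (S − K): max(18, 0) = 18, max(-4.5, 0) = 0
Node 0 (S = 50): V_0 = 1/1.02·[0.6000·18.0000 + 0.4000·0.0000] = 10.5882

€10.59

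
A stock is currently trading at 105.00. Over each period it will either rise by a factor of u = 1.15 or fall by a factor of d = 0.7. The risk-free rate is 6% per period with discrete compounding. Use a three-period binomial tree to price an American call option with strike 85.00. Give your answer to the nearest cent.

Risk-neutral probability p = (1 + 0.06 − 0.7)/(1.15 − 0.7) = 0.3600/0.4500 = 0.8000
Terminal stock prices: S_uuu = 159.7, S_uud = 97.2, S_udd = 59.17, S_ddd = 36.01
Terminal payoffs (S − K): max(74.69, 0) = 74.69, max(12.2, 0) = 12.2, max(-25.83, 0) = 0, max(-48.99, 0) = 0
Node uu (S = 138.9): continuation = 1/1.06·[0.8000·74.6919 + 0.2000·12.2037] = 58.6738; exercise value = 53.8625 ≤ continuation, so V_uu = 58.6738
Node ud (S = 84.52): continuation = 1/1.06·[0.8000·12.2037 + 0.2000·0.0000] = 9.2104; exercise value = 0.0000 ≤ continuation, so V_ud = 9.2104
Node dd (S = 51.45): continuation = 1/1.06·[0.8000·0.0000 + 0.2000·0.0000] = 0.0000; exercise value = 0.0000 ≤ continuation, so V_dd = 0.0000
Node u (S = 120.7): continuation = 1/1.06·[0.8000·58.6738 + 0.2000·9.2104] = 46.0199; exercise value = 35.7500 ≤ continuation, so V_u = 46.0199
Node d (S = 73.5): continuation = 1/1.06·[0.8000·9.2104 + 0.2000·0.0000] = 6.9512; exercise value = 0.0000 ≤ continuation, so V_d = 6.9512
Node 0 (S = 105): continuation = 1/1.06·[0.8000·46.0199 + 0.2000·6.9512] = 36.0436; exercise value = 20.0000 ≤ continuation, so V_0 = 36.0436

36.04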